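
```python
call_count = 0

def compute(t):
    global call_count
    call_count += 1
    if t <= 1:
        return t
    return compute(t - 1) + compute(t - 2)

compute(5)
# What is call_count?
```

Calls(t) = 1 + Calls(t-1) + Calls(t-2); Calls(0)=Calls(1)=1. For t=5 this gives 15.

Answer: 15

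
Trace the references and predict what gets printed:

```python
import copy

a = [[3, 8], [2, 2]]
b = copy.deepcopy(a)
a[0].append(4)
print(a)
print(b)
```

Key concept: deep copy is fully independent.
Step by step:
`a = [[3, 8], [2, 2]]` → a = [[3, 8], [2, 2]]
`b = copy.deepcopy(a)` → b = [[3, 8], [2, 2]]
`a[0].append(4)` → a = [[3, 8, 4], [2, 2]]
`print(a)` → prints [[3, 8, 4], [2, 2]]
`print(b)` → prints [[3, 8], [2, 2]]

Answer:
[[3, 8, 4], [2, 2]]
[[3, 8], [2, 2]]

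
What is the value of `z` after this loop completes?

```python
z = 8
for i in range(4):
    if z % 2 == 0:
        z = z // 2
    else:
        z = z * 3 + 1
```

Collatz-style transformation from 8
`z` takes the values: 8 → 4 → 2 → 1 → 4

Answer: 4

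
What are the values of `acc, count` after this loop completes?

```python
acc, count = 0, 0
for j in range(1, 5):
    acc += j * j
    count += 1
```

Sum of squares and count
`acc, count` takes the values: (0, 0) → (1, 0) → (1, 1) → (5, 1) → (5, 2) → (14, 2) → (14, 3) → (30, 3) → (30, 4)

Answer: 30, 4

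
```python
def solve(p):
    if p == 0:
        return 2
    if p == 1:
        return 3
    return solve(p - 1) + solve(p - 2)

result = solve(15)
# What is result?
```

Build up from base cases: solve(0)=2, solve(1)=3, solve(2)=5, solve(3)=8, solve(4)=13, solve(5)=21, solve(6)=34, ..., solve(15)=2584

Answer: 2584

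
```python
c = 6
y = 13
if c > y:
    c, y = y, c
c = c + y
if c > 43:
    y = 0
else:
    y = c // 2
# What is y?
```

Trace:
`c = 6` → c = 6
`y = 13` → y = 13
`if c > y: ...` → c > y is False → no variable changes
`c = c + y` → c = 19
`if c > 43: ...` → c > 43 is False, take else branch → y = 9
So y = 9

Answer: 9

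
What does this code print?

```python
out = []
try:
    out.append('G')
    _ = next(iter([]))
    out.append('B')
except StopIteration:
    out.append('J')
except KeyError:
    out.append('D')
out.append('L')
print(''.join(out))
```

Execution trace: 'G' (try body) → 'J' (except StopIteration) → 'L' (after the try/except). Output: GJL

Answer: GJL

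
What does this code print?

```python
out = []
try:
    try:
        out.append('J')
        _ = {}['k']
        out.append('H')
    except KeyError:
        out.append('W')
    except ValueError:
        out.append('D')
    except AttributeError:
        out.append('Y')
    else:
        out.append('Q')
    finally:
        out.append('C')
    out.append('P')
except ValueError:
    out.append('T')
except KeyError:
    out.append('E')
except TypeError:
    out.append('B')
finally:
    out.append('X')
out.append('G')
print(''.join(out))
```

Execution trace: 'J' (inner try body) → 'W' (inner except KeyError) → 'C' (inner finally) → 'P' (try body, no exception) → 'X' (finally) → 'G' (after the try/except). Output: JWCPXG

Answer: JWCPXG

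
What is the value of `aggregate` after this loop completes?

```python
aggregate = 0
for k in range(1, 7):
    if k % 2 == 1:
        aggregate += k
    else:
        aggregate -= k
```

Add odd, subtract even
`aggregate` takes the values: 0 → 1 → -1 → 2 → -2 → 3 → -3

Answer: -3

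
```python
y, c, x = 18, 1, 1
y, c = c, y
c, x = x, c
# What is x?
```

Trace:
`y, c, x = 18, 1, 1` → y = 18; c = 1; x = 1
`y, c = c, y` → y = 1; c = 18
`c, x = x, c` → c = 1; x = 18
So x = 18

Answer: 18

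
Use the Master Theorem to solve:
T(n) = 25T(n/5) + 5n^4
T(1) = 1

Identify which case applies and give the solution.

a=25, b=5, f(n)=5n^4. log_5(25) = 2. Since c=4 > 2 and the regularity condition holds (25(n/5)^4 = (25/5^4)n^4 with 25/5^4 < 1), Case 3 applies: T(n) = Θ(f(n)) = O(n^4).

Answer: O(n^4) - Case 3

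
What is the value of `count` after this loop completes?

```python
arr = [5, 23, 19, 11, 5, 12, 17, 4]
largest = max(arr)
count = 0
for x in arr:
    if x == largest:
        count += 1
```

Count of max value 23 in [5, 23, 19, 11, 5, 12, 17, 4]
`count` takes the values: 0 → 1

Answer: 1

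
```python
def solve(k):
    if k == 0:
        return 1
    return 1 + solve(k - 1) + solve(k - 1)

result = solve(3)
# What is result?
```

solve(k) = 1 + 2·solve(k-1), solve(0)=1. Closed form: (1+1)·2^3 - 1 = 15.

Answer: 15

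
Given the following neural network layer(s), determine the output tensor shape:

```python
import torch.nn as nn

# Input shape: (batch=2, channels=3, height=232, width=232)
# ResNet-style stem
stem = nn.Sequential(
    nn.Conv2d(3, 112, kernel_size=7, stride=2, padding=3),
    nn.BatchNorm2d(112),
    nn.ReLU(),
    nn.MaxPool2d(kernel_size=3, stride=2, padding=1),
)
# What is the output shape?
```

Input: (2, 3, 232, 232) -> after Conv2d 7x7 stride=2: (2, 112, 116, 116) -> Output: (2, 112, 58, 58)

Answer: (2, 112, 58, 58)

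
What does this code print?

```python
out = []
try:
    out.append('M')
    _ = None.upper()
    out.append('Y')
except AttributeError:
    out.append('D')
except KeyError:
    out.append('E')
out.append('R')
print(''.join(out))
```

Execution trace: 'M' (try body) → 'D' (except AttributeError) → 'R' (after the try/except). Output: MDR

Answer: MDR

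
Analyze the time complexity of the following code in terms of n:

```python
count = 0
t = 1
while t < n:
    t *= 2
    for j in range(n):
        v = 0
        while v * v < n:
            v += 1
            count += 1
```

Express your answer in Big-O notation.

Each loop level contributes: log n × n × √n. Multiplying the contributions gives O(n√n log n).

Answer: O(n√n log n)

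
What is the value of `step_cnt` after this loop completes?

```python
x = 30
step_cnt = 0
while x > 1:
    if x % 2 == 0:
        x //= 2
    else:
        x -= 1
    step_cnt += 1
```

Steps to reduce 30 to 1
`step_cnt` takes the values: 0 → 1 → 2 → 3 → 4 → 5 → 6 → 7

Answer: 7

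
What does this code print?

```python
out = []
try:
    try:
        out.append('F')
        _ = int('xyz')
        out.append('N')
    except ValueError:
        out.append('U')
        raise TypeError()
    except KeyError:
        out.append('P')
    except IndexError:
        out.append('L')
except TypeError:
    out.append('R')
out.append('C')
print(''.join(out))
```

Execution trace: 'F' (inner try body) → 'U' (inner except ValueError) → 'R' (outer except TypeError) → 'C' (after the try/except). Output: FURC

Answer: FURC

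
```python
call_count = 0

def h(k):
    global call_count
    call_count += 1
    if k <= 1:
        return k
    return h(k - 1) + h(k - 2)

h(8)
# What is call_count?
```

Calls(k) = 1 + Calls(k-1) + Calls(k-2); Calls(0)=Calls(1)=1. For k=8 this gives 67.

Answer: 67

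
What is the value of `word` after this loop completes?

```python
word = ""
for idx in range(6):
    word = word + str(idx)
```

Concatenate digits 0 to 5
`word` takes the values: "" → "0" → "01" → "012" → "0123" → "01234" → "012345"

Answer: "012345"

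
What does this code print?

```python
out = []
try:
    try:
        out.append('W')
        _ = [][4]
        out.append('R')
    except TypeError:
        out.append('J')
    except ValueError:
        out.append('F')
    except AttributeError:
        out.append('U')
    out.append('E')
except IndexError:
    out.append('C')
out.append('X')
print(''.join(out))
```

Execution trace: 'W' (inner try body) → 'C' (except IndexError) → 'X' (after the try/except). Output: WCX

Answer: WCX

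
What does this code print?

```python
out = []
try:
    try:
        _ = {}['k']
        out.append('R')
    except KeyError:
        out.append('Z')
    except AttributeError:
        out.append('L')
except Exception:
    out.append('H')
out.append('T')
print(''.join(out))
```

Execution trace: 'Z' (inner except KeyError) → 'T' (after the try/except). Output: ZT

Answer: ZT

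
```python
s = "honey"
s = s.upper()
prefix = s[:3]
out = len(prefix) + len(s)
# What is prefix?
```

Trace:
`s = "honey"` → s = 'honey'
`s = s.upper()` → s = 'HONEY'
`prefix = s[:3]` → prefix = 'HON'
`out = len(prefix) + len(s)` → out = 8
So prefix = 'HON'

Answer: 'HON'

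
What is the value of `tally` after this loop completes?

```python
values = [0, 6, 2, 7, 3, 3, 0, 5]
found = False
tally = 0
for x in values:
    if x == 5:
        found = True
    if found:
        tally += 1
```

Count elements after first 5 in [0, 6, 2, 7, 3, 3, 0, 5]
`tally` takes the values: 0 → 1

Answer: 1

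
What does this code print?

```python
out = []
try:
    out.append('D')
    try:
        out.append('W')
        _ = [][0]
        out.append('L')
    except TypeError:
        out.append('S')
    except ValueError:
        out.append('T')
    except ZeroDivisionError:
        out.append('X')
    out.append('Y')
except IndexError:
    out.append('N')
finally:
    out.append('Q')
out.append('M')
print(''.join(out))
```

Execution trace: 'D' (try body) → 'W' (inner try body) → 'N' (except IndexError) → 'Q' (finally) → 'M' (after the try/except). Output: DWNQM

Answer: DWNQM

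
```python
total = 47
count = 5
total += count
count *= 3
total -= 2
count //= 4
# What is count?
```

Trace:
`total = 47` → total = 47
`count = 5` → count = 5
`total += count` → total = 52
`count *= 3` → count = 15
`total -= 2` → total = 50
`count //= 4` → count = 3
So count = 3

Answer: 3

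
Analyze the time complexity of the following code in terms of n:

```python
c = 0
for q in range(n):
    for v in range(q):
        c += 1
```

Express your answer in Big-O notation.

Each loop level contributes: n × n. Multiplying the contributions gives O(n^2).

Answer: O(n^2)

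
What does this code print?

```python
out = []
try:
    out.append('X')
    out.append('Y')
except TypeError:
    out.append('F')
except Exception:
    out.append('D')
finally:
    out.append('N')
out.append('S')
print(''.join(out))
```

Execution trace: 'X' (try body) → 'Y' (try body, no exception) → 'N' (finally) → 'S' (after the try/except). Output: XYNS

Answer: XYNS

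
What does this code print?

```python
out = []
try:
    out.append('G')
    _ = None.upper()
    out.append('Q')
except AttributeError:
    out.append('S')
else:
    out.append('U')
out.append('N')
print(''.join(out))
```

Execution trace: 'G' (try body) → 'S' (except AttributeError) → 'N' (after the try/except). Output: GSN

Answer: GSN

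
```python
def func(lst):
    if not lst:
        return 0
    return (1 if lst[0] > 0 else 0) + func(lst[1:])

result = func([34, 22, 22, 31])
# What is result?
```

Count of positive elements in [34, 22, 22, 31] = 4

Answer: 4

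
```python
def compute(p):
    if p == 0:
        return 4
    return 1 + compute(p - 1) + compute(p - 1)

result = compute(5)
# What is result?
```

compute(p) = 1 + 2·compute(p-1), compute(0)=4. Closed form: (4+1)·2^5 - 1 = 159.

Answer: 159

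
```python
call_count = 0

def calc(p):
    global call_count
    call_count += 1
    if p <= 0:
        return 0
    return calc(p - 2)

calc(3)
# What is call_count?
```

Linear recursion stepping by 2: 3 calls from p=3 down to ≤0.

Answer: 3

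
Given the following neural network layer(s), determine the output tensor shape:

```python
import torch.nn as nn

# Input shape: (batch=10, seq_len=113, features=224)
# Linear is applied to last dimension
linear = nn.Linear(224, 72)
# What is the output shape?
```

Input: (10, 113, 224) -> Output: (10, 113, 72)

Answer: (10, 113, 72)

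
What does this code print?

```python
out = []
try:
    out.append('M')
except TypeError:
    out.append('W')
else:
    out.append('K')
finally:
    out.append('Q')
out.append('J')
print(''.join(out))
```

Execution trace: 'M' (try body, no exception) → 'K' (else) → 'Q' (finally) → 'J' (after the try/except). Output: MKQJ

Answer: MKQJ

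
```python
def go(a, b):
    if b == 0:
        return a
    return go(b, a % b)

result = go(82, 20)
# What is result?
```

go(82, 20) -> go(20, 2) -> go(2, 0) -> 2

Answer: 2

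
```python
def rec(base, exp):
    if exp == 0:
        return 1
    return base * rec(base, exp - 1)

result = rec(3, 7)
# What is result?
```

rec(3, 7) = 3 * 3 * 3 * 3 * 3 * 3 * 3 = 2187

Answer: 2187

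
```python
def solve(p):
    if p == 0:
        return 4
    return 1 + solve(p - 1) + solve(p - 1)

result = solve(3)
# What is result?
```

solve(p) = 1 + 2·solve(p-1), solve(0)=4. Closed form: (4+1)·2^3 - 1 = 39.

Answer: 39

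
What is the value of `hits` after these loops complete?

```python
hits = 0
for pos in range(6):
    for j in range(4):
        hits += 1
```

6 * 4 = 24
`hits` takes the values: 0 → 1 → 2 → 3 → 4 → 5 → 6 → 7 → 8 → 9 → 10 → 11 → 12 → 13 → 14 → 15 → 16 → 17 → 18 → 19 → 20 → 21 → 22 → 23 → 24

Answer: 24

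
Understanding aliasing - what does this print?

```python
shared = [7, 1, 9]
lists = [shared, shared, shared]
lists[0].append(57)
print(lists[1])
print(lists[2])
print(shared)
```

Key concept: list of same reference.
Step by step:
`shared = [7, 1, 9]` → shared = [7, 1, 9]
`lists = [shared, shared, shared]` → lists = [[7, 1, 9], [7, 1, 9], [7, 1, 9]]
`lists[0].append(57)` → shared = [7, 1, 9, 57]; lists = [[7, 1, 9, 57], [7, 1, 9, 57], [7, 1, 9, 57]]
`print(lists[1])` → prints [7, 1, 9, 57]
`print(lists[2])` → prints [7, 1, 9, 57]
`print(shared)` → prints [7, 1, 9, 57]

Answer:
[7, 1, 9, 57]
[7, 1, 9, 57]
[7, 1, 9, 57]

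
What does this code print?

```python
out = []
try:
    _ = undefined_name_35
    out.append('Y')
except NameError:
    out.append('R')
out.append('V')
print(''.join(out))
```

Execution trace: 'R' (except NameError) → 'V' (after the try/except). Output: RV

Answer: RV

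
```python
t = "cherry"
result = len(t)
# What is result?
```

Trace:
`t = "cherry"` → t = 'cherry'
`result = len(t)` → result = 6
So result = 6

Answer: 6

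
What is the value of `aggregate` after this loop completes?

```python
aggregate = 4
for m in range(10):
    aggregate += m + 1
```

Start at 4, add 1 to 10 = 59
`aggregate` takes the values: 4 → 5 → 7 → 10 → 14 → 19 → 25 → 32 → 40 → 49 → 59

Answer: 59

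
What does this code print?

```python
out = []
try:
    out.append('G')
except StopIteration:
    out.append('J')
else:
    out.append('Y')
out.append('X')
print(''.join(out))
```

Execution trace: 'G' (try body, no exception) → 'Y' (else) → 'X' (after the try/except). Output: GYX

Answer: GYX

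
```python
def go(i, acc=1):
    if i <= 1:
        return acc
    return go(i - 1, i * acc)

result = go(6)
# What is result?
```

Accumulator trace (n, acc): (6, 1) -> (5, 6) -> (4, 30) -> (3, 120) -> (2, 360) -> (1, 720) -> return 720

Answer: 720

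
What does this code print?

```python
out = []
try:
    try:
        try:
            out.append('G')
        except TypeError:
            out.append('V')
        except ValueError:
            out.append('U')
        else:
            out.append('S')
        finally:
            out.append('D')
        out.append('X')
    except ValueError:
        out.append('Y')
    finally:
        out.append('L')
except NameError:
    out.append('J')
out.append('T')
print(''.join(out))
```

Execution trace: 'G' (inner try body, no exception) → 'S' (inner else) → 'D' (inner finally) → 'X' (try body, no exception) → 'L' (finally) → 'T' (after the try/except). Output: GSDXLT

Answer: GSDXLT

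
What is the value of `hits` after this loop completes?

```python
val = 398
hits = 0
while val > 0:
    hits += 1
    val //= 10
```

Count digits by repeated division by 10
`hits` takes the values: 0 → 1 → 2 → 3

Answer: 3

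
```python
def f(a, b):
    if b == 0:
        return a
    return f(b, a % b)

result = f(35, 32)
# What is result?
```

f(35, 32) -> f(32, 3) -> f(3, 2) -> f(2, 1) -> f(1, 0) -> 1

Answer: 1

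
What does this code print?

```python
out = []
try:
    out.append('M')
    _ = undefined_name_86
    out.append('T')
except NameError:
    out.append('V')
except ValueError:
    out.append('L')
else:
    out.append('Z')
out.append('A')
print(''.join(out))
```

Execution trace: 'M' (try body) → 'V' (except NameError) → 'A' (after the try/except). Output: MVA

Answer: MVA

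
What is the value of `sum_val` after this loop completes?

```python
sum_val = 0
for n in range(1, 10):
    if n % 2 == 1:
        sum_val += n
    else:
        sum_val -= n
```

Add odd, subtract even
`sum_val` takes the values: 0 → 1 → -1 → 2 → -2 → 3 → -3 → 4 → -4 → 5

Answer: 5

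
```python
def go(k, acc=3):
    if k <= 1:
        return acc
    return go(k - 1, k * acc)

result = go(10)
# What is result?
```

Accumulator trace (n, acc): (10, 3) -> (9, 30) -> (8, 270) -> (7, 2160) -> (6, 15120) -> (5, 90720) -> (4, 453600) -> (3, 1814400) -> (2, 5443200) -> (1, 10886400) -> return 10886400

Answer: 10886400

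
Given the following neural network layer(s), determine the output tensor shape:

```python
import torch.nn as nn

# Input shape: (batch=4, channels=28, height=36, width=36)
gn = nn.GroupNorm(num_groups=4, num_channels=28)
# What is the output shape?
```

Input: (4, 28, 36, 36) -> Output: (4, 28, 36, 36)

Answer: (4, 28, 36, 36)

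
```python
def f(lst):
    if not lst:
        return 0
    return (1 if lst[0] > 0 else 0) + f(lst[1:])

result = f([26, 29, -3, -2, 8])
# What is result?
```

Count of positive elements in [26, 29, -3, -2, 8] = 3

Answer: 3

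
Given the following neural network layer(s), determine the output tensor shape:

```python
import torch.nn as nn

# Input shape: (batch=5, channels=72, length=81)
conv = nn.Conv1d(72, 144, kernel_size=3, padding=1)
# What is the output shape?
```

Input: (5, 72, 81) -> Output: (5, 144, 81)

Answer: (5, 144, 81)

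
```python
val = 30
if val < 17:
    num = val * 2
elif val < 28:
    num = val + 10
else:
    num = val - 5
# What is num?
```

Trace:
`val = 30` → val = 30
`if val < 17: ...` → val < 17 is False, val < 28 is False, take else branch → num = 25
So num = 25

Answer: 25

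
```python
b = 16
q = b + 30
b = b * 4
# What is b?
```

Trace:
`b = 16` → b = 16
`q = b + 30` → q = 46
`b = b * 4` → b = 64
So b = 64

Answer: 64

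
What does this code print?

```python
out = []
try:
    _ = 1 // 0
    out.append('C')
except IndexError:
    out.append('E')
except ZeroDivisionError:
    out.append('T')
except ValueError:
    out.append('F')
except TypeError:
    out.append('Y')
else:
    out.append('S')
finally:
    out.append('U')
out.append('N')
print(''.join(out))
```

Execution trace: 'T' (except ZeroDivisionError) → 'U' (finally) → 'N' (after the try/except). Output: TUN

Answer: TUN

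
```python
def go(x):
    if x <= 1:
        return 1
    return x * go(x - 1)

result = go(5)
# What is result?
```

go(5) = 5 * 4 * 3 * 2 * 1 = 120

Answer: 120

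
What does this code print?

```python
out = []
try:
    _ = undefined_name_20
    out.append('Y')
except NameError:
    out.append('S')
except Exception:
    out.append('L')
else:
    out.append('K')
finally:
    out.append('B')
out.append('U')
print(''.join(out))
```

Execution trace: 'S' (except NameError) → 'B' (finally) → 'U' (after the try/except). Output: SBU

Answer: SBU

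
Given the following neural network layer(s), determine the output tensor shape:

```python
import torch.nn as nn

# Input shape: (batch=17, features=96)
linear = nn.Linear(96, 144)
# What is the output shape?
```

Input: (17, 96) -> Output: (17, 144)

Answer: (17, 144)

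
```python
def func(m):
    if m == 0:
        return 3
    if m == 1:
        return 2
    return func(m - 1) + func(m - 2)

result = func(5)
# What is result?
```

Build up from base cases: func(0)=3, func(1)=2, func(2)=5, func(3)=7, func(4)=12, func(5)=19

Answer: 19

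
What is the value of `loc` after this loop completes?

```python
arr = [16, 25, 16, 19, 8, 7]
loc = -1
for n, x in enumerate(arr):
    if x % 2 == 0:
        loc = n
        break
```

First even number index in [16, 25, 16, 19, 8, 7]
`loc` takes the values: -1 → 0

Answer: 0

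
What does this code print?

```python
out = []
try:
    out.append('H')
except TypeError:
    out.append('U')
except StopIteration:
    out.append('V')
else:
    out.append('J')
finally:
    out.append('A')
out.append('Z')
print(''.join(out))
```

Execution trace: 'H' (try body, no exception) → 'J' (else) → 'A' (finally) → 'Z' (after the try/except). Output: HJAZ

Answer: HJAZ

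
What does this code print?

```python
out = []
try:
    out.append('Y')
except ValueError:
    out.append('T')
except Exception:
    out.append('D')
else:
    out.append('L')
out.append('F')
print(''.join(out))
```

Execution trace: 'Y' (try body, no exception) → 'L' (else) → 'F' (after the try/except). Output: YLF

Answer: YLF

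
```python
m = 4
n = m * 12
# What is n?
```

Trace:
`m = 4` → m = 4
`n = m * 12` → n = 48
So n = 48

Answer: 48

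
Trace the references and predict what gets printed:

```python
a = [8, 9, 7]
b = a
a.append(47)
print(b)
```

Key concept: basic list aliasing.
Step by step:
`a = [8, 9, 7]` → a = [8, 9, 7]
`b = a` → b = [8, 9, 7] (same object as a)
`a.append(47)` → a = [8, 9, 7, 47] (same object as b); b = [8, 9, 7, 47] (same object as a)
`print(b)` → prints [8, 9, 7, 47]

Answer: [8, 9, 7, 47]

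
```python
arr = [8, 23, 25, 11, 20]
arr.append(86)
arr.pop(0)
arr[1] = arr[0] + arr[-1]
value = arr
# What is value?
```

Trace:
`arr = [8, 23, 25, 11, 20]` → arr = [8, 23, 25, 11, 20]
`arr.append(86)` → arr = [8, 23, 25, 11, 20, 86]
`arr.pop(0)` → arr = [23, 25, 11, 20, 86]
`arr[1] = arr[0] + arr[-1]` → arr = [23, 109, 11, 20, 86]
`value = arr` → value = [23, 109, 11, 20, 86]
So value = [23, 109, 11, 20, 86]

Answer: [23, 109, 11, 20, 86]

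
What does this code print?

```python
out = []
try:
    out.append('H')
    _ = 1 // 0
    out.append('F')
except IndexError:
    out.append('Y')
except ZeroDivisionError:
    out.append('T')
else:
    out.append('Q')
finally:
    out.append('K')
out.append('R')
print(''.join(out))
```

Execution trace: 'H' (try body) → 'T' (except ZeroDivisionError) → 'K' (finally) → 'R' (after the try/except). Output: HTKR

Answer: HTKR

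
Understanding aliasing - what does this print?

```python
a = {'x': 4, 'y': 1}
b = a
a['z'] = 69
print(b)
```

Key concept: dict aliasing.
Step by step:
`a = {'x': 4, 'y': 1}` → a = {'x': 4, 'y': 1}
`b = a` → b = {'x': 4, 'y': 1} (same object as a)
`a['z'] = 69` → a = {'x': 4, 'y': 1, 'z': 69} (same object as b); b = {'x': 4, 'y': 1, 'z': 69} (same object as a)
`print(b)` → prints {'x': 4, 'y': 1, 'z': 69}

Answer: {'x': 4, 'y': 1, 'z': 69}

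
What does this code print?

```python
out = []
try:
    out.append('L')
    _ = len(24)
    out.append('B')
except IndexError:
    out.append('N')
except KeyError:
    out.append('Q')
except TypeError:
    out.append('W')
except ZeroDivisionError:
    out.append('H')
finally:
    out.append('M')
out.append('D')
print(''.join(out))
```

Execution trace: 'L' (try body) → 'W' (except TypeError) → 'M' (finally) → 'D' (after the try/except). Output: LWMD

Answer: LWMD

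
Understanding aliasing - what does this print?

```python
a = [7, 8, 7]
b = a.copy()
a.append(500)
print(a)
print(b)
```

Key concept: list.copy() creates independent copy.
Step by step:
`a = [7, 8, 7]` → a = [7, 8, 7]
`b = a.copy()` → b = [7, 8, 7]
`a.append(500)` → a = [7, 8, 7, 500]
`print(a)` → prints [7, 8, 7, 500]
`print(b)` → prints [7, 8, 7]

Answer:
[7, 8, 7, 500]
[7, 8, 7]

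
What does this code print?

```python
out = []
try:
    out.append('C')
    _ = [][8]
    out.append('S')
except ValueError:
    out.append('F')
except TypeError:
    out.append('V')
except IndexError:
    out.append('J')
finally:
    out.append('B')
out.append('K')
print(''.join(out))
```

Execution trace: 'C' (try body) → 'J' (except IndexError) → 'B' (finally) → 'K' (after the try/except). Output: CJBK

Answer: CJBK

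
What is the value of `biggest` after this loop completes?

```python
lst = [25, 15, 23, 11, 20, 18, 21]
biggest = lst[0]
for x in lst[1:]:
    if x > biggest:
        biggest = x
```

Maximum of [25, 15, 23, 11, 20, 18, 21]
`biggest` takes the values: 25

Answer: 25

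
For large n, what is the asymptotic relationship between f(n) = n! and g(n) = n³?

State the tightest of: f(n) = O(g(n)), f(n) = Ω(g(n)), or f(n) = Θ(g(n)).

n! vs n³: f(n) = Ω(g(n)) but not O(g(n)) — n! grows strictly faster than n³.

Answer: f(n) = Ω(g(n)) but not O(g(n)) — n! grows strictly faster than n³.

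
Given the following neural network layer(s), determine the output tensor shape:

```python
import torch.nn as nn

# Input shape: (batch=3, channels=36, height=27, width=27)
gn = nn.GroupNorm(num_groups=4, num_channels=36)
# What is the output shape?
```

Input: (3, 36, 27, 27) -> Output: (3, 36, 27, 27)

Answer: (3, 36, 27, 27)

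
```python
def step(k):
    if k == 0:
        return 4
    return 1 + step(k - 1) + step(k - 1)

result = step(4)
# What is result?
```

step(k) = 1 + 2·step(k-1), step(0)=4. Closed form: (4+1)·2^4 - 1 = 79.

Answer: 79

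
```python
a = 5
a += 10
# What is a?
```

Trace:
`a = 5` → a = 5
`a += 10` → a = 15
So a = 15

Answer: 15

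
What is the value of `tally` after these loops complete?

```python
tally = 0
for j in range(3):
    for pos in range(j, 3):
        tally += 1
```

Upper triangle: 3 + 2 + ... + 1
`tally` takes the values: 0 → 1 → 2 → 3 → 4 → 5 → 6

Answer: 6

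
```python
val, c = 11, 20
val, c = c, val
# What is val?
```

Trace:
`val, c = 11, 20` → val = 11; c = 20
`val, c = c, val` → val = 20; c = 11
So val = 20

Answer: 20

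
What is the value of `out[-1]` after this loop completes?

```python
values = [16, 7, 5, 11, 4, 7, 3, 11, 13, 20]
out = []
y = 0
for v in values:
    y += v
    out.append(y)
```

Cumulative sum ends at 97
`out` takes the values: [] → [16] → [16, 23] → [16, 23, 28] → [16, 23, 28, 39] → [16, 23, 28, 39, 43] → [16, 23, 28, 39, 43, 50] → [16, 23, 28, 39, 43, 50, 53] → [16, 23, 28, 39, 43, 50, 53, 64] → [16, 23, 28, 39, 43, 50, 53, 64, 77] → [16, 23, 28, 39, 43, 50, 53, 64, 77, 97]
So `out[-1]` = 97

Answer: 97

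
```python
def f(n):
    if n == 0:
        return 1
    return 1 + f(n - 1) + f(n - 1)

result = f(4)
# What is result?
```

f(n) = 1 + 2·f(n-1), f(0)=1. Closed form: (1+1)·2^4 - 1 = 31.

Answer: 31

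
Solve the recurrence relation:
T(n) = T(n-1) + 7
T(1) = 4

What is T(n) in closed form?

Unrolling: T(n) = T(1) + 7·(n-1) = 4 + 7(n-1) = 7n - 3.

Answer: T(n) = 7n - 3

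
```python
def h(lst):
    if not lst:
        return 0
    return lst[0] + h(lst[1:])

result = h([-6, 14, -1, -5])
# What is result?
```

(-6) + 14 + (-1) + (-5) + 0 = 2

Answer: 2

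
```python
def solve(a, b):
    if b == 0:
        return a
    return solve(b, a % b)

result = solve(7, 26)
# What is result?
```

solve(7, 26) -> solve(26, 7) -> solve(7, 5) -> solve(5, 2) -> solve(2, 1) -> solve(1, 0) -> 1

Answer: 1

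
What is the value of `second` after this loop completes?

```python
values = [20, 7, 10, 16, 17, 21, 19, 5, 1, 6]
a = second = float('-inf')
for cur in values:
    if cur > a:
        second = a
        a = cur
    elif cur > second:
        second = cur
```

Second largest (with repeats) in [20, 7, 10, 16, 17, 21, 19, 5, 1, 6]
`second` takes the values: -inf → 7 → 10 → 16 → 17 → 20

Answer: 20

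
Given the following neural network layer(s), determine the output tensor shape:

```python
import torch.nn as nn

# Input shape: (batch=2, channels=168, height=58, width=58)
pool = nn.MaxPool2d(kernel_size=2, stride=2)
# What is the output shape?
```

Input: (2, 168, 58, 58) -> Output: (2, 168, 29, 29)

Answer: (2, 168, 29, 29)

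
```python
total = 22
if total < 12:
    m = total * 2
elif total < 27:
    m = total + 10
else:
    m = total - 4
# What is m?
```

Trace:
`total = 22` → total = 22
`if total < 12: ...` → total < 12 is False, total < 27 is True → m = 32
So m = 32

Answer: 32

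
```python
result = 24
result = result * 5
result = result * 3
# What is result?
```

Trace:
`result = 24` → result = 24
`result = result * 5` → result = 120
`result = result * 3` → result = 360
So result = 360

Answer: 360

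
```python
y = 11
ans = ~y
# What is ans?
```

Trace:
`y = 11` → y = 11
`ans = ~y` → ans = -12
So ans = -12

Answer: -12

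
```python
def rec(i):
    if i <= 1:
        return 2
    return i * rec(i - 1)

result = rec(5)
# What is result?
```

rec(5) = 5 * 4 * 3 * 2 * 2 = 240

Answer: 240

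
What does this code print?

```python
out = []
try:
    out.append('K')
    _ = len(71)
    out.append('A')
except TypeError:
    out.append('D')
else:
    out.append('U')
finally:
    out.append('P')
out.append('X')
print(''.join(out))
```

Execution trace: 'K' (try body) → 'D' (except TypeError) → 'P' (finally) → 'X' (after the try/except). Output: KDPX

Answer: KDPX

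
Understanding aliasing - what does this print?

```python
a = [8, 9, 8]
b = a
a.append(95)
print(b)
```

Key concept: basic list aliasing.
Step by step:
`a = [8, 9, 8]` → a = [8, 9, 8]
`b = a` → b = [8, 9, 8] (same object as a)
`a.append(95)` → a = [8, 9, 8, 95] (same object as b); b = [8, 9, 8, 95] (same object as a)
`print(b)` → prints [8, 9, 8, 95]

Answer: [8, 9, 8, 95]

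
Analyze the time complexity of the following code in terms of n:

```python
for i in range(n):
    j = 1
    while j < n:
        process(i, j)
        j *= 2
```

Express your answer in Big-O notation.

This is Linear outer loop, logarithmic inner loop. Time complexity: O(n log n).

Answer: O(n log n)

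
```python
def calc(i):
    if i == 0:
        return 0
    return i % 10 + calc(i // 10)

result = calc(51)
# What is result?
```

Sum of digits of 51: 1 + 5 = 6

Answer: 6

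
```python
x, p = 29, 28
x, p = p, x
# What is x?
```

Trace:
`x, p = 29, 28` → x = 29; p = 28
`x, p = p, x` → x = 28; p = 29
So x = 28

Answer: 28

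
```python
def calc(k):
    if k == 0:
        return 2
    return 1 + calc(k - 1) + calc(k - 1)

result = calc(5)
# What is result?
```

calc(k) = 1 + 2·calc(k-1), calc(0)=2. Closed form: (2+1)·2^5 - 1 = 95.

Answer: 95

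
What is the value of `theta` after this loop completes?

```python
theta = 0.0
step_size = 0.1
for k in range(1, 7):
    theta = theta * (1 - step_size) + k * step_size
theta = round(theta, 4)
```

Moving average with lr=0.1
`theta` takes the values: 0.0 → 0.1 → 0.29 → 0.561 → 0.9049 → 1.31441 → 1.782969 → 1.783

Answer: 1.783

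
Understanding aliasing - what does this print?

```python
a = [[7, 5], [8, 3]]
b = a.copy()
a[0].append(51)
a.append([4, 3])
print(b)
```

Key concept: shallow copy with nested lists.
Step by step:
`a = [[7, 5], [8, 3]]` → a = [[7, 5], [8, 3]]
`b = a.copy()` → b = [[7, 5], [8, 3]]
`a[0].append(51)` → a = [[7, 5, 51], [8, 3]]; b = [[7, 5, 51], [8, 3]]
`a.append([4, 3])` → a = [[7, 5, 51], [8, 3], [4, 3]]
`print(b)` → prints [[7, 5, 51], [8, 3]]

Answer: [[7, 5, 51], [8, 3]]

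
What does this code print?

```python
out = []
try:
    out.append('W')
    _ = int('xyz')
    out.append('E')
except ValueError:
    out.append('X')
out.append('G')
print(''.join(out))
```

Execution trace: 'W' (try body) → 'X' (except ValueError) → 'G' (after the try/except). Output: WXG

Answer: WXG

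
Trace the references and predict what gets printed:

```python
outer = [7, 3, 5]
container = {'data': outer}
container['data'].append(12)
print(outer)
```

Key concept: dict holds reference to list.
Step by step:
`outer = [7, 3, 5]` → outer = [7, 3, 5]
`container = {'data': outer}` → container = {'data': [7, 3, 5]}
`container['data'].append(12)` → outer = [7, 3, 5, 12]; container = {'data': [7, 3, 5, 12]}
`print(outer)` → prints [7, 3, 5, 12]

Answer: [7, 3, 5, 12]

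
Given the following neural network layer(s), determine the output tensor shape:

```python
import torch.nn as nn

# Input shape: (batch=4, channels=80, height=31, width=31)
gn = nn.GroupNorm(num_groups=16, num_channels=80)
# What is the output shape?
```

Input: (4, 80, 31, 31) -> Output: (4, 80, 31, 31)

Answer: (4, 80, 31, 31)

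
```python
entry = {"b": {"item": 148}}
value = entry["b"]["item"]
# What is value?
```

Trace:
`entry = {"b": {"item": 148}}` → entry = {'b': {'item': 148}}
`value = entry["b"]["item"]` → value = 148
So value = 148

Answer: 148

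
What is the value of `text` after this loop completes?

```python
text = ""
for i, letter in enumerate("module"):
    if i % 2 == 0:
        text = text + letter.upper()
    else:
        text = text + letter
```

Uppercase even positions in 'module'
`text` takes the values: "" → "M" → "Mo" → "MoD" → "MoDu" → "MoDuL" → "MoDuLe"

Answer: "MoDuLe"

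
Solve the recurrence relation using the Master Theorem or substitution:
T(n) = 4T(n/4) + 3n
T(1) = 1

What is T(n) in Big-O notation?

By Master Theorem: a=4, b=4, f(n)=3n. Since log_4(4) = 1 and f(n) = Θ(n^1), Case 2 applies. T(n) = O(n log n).

Answer: O(n log n)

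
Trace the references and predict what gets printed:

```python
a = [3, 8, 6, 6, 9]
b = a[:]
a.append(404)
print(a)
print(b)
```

Key concept: slice [:] creates copy.
Step by step:
`a = [3, 8, 6, 6, 9]` → a = [3, 8, 6, 6, 9]
`b = a[:]` → b = [3, 8, 6, 6, 9]
`a.append(404)` → a = [3, 8, 6, 6, 9, 404]
`print(a)` → prints [3, 8, 6, 6, 9, 404]
`print(b)` → prints [3, 8, 6, 6, 9]

Answer:
[3, 8, 6, 6, 9, 404]
[3, 8, 6, 6, 9]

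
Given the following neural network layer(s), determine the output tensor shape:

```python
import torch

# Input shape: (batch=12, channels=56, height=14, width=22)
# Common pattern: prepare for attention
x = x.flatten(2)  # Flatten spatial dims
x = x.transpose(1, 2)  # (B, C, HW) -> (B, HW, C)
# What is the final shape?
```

Input: (12, 56, 14, 22) -> after flatten(2): (12, 56, 308) -> Output: (12, 308, 56)

Answer: (12, 308, 56)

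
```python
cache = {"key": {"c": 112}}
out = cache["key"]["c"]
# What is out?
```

Trace:
`cache = {"key": {"c": 112}}` → cache = {'key': {'c': 112}}
`out = cache["key"]["c"]` → out = 112
So out = 112

Answer: 112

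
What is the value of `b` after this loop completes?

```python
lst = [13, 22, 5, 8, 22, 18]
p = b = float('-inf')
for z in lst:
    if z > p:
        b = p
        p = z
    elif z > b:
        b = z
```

Second largest (with repeats) in [13, 22, 5, 8, 22, 18]
`b` takes the values: -inf → 13 → 22

Answer: 22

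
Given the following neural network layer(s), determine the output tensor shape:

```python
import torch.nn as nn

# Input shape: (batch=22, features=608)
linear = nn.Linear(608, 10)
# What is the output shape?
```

Input: (22, 608) -> Output: (22, 10)

Answer: (22, 10)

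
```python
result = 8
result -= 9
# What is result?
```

Trace:
`result = 8` → result = 8
`result -= 9` → result = -1
So result = -1

Answer: -1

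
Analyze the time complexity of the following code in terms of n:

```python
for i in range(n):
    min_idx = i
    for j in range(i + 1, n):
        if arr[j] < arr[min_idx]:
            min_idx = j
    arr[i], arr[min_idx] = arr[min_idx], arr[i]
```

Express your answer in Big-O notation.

This is Selection sort. Time complexity: O(n²).

Answer: O(n²)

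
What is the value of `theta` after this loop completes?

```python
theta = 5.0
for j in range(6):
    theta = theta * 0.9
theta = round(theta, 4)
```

Exponential decay: 5.0 * 0.9^6
`theta` takes the values: 5.0 → 4.5 → 4.05 → 3.645 → 3.2805 → 2.95245 → 2.657205 → 2.6572

Answer: 2.6572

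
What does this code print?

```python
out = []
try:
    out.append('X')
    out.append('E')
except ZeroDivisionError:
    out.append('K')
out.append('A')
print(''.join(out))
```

Execution trace: 'X' (try body) → 'E' (try body, no exception) → 'A' (after the try/except). Output: XEA

Answer: XEA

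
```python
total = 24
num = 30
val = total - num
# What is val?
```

Trace:
`total = 24` → total = 24
`num = 30` → num = 30
`val = total - num` → val = -6
So val = -6

Answer: -6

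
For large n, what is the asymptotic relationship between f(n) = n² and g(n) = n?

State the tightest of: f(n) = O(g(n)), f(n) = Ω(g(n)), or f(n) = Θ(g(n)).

n² vs n: f(n) = Ω(g(n)) but not O(g(n)) — n² grows strictly faster than n.

Answer: f(n) = Ω(g(n)) but not O(g(n)) — n² grows strictly faster than n.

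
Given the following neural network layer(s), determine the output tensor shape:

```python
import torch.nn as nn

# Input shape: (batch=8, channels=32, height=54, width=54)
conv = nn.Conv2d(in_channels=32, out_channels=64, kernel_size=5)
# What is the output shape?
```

Input: (8, 32, 54, 54) -> Output: (8, 64, 50, 50)

Answer: (8, 64, 50, 50)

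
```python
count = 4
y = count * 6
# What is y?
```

Trace:
`count = 4` → count = 4
`y = count * 6` → y = 24
So y = 24

Answer: 24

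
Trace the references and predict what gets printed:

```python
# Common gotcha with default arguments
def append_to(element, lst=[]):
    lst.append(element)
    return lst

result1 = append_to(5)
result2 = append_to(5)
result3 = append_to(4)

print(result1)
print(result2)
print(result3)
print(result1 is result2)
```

Key concept: mutable default argument gotcha.
Step by step:
`result1 = append_to(5)` → result1 = [5]
`result2 = append_to(5)` → result1 = [5, 5] (same object as result2); result2 = [5, 5] (same object as result1)
`result3 = append_to(4)` → result1 = [5, 5, 4] (same object as result2, result3); result2 = [5, 5, 4] (same object as result1, result3); result3 = [5, 5, 4] (same object as result1, result2)
`print(result1)` → prints [5, 5, 4]
`print(result2)` → prints [5, 5, 4]
`print(result3)` → prints [5, 5, 4]
`print(result1 is result2)` → prints True

Answer:
[5, 5, 4]
[5, 5, 4]
[5, 5, 4]
True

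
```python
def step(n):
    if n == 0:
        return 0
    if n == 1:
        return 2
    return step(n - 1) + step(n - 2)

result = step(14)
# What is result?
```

Build up from base cases: step(0)=0, step(1)=2, step(2)=2, step(3)=4, step(4)=6, step(5)=10, step(6)=16, ..., step(14)=754

Answer: 754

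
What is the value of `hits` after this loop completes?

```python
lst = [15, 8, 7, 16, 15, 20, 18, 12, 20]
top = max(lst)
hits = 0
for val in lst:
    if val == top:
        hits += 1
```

Count of max value 20 in [15, 8, 7, 16, 15, 20, 18, 12, 20]
`hits` takes the values: 0 → 1 → 2

Answer: 2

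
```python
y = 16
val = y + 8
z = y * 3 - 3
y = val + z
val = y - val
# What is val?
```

Trace:
`y = 16` → y = 16
`val = y + 8` → val = 24
`z = y * 3 - 3` → z = 45
`y = val + z` → y = 69
`val = y - val` → val = 45
So val = 45

Answer: 45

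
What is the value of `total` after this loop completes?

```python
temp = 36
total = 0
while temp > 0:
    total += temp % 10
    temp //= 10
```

Sum digits of 36
`total` takes the values: 0 → 6 → 9

Answer: 9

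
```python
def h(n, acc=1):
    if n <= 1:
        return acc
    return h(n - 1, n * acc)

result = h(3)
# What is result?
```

Accumulator trace (n, acc): (3, 1) -> (2, 3) -> (1, 6) -> return 6

Answer: 6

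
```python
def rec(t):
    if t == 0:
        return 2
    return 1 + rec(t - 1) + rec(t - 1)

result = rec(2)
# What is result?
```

rec(t) = 1 + 2·rec(t-1), rec(0)=2. Closed form: (2+1)·2^2 - 1 = 11.

Answer: 11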